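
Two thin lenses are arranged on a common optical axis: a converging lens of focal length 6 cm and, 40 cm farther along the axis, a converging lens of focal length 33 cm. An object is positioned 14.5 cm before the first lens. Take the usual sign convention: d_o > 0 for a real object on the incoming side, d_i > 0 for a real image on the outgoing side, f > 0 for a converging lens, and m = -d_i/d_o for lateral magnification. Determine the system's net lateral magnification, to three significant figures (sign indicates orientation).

-7.20

Applying the thin-lens equation to the first lens, 1/6 = 1/14.5 + 1/d_i1, which gives d_i1 = 10.235 cm.
Its lateral magnification is m_1 = -d_i1/d_o1 = -(10.235)/14.5 = -0.7059.
Object distance for lens 2: d_o2 = 40 - 10.235 = 29.765 cm.
Applying the thin-lens equation again with f_2 = 33 cm and d_o2 = 29.765 cm gives d_i2 = -303.600 cm.
m_2 = -(-303.600)/(29.765) = 10.2000.
Overall magnification: m = m_1 m_2 = -7.2000.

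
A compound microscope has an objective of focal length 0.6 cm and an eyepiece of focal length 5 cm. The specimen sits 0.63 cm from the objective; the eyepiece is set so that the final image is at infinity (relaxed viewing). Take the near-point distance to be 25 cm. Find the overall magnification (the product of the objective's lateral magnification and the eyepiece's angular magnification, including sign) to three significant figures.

-100

Objective: 1/d_i = 1/f_obj - 1/d_o = 1/0.6 - 1/0.63 = 0.07937 cm^-1, so d_i = 12.600 cm.
m_obj = -d_i/d_o = -12.600/0.63 = -20.000.
Eyepiece angular magnification (image at infinity): M_eye = D/f_e = 25/5 = 5.000.
Overall M = m_obj x M_eye = (-20.000)(5.000) = -100.00.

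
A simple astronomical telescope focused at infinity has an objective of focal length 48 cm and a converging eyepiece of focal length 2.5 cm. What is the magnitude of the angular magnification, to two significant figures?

|M| = f_obj/|f_eye| = 48/2.5 = 19.200.

19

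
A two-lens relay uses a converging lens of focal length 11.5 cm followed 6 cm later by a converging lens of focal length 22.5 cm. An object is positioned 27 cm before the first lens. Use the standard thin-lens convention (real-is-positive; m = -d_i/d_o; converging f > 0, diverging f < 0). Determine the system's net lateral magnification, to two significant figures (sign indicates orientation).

Applying the thin-lens equation to the first lens, 1/11.5 = 1/27 + 1/d_i1, which gives d_i1 = 20.032 cm.
Its lateral magnification is m_1 = -d_i1/d_o1 = -(20.032)/27 = -0.7419.
This image would form 20.032 cm past lens 1, i.e. 14.032 cm beyond lens 2, so it is a virtual object for lens 2: d_o2 = 6 - 20.032 = -14.032 cm.
Applying the thin-lens equation again with f_2 = 22.5 cm and d_o2 = -14.032 cm gives d_i2 = 8.642 cm.
m_2 = -(8.642)/(-14.032) = 0.6159.
The system's lateral magnification is m_1 m_2 = (-0.7419)(0.6159) = -0.4570.

-0.46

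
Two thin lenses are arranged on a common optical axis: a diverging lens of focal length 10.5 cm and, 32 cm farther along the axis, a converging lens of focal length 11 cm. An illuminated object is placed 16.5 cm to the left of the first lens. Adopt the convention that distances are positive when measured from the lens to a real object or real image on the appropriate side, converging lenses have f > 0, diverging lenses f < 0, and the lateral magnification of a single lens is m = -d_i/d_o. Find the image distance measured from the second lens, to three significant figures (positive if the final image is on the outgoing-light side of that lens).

Applying the thin-lens equation to the first lens, 1/(-10.5) = 1/16.5 + 1/d_i1, which gives d_i1 = -6.417 cm.
With d_i1 < 0 the first image is virtual and lies on the object side; the object distance for lens 2 is d_o2 = 32 - (-6.417) = 38.417 cm.
Applying the thin-lens equation again with f_2 = 11 cm and d_o2 = 38.417 cm gives d_i2 = 15.413 cm.

15.4 cm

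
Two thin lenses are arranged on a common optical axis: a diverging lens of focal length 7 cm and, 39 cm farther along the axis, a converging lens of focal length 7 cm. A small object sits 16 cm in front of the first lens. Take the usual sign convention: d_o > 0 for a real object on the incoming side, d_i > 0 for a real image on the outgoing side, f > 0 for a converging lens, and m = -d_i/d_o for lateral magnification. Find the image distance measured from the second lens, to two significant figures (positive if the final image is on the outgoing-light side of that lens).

8.3 cm

Applying the thin-lens equation to the first lens, 1/(-7) = 1/16 + 1/d_i1, which gives d_i1 = -4.870 cm.
With d_i1 < 0 the first image is virtual and lies on the object side; the object distance for lens 2 is d_o2 = 39 - (-4.870) = 43.870 cm.
Applying the thin-lens equation again with f_2 = 7 cm and d_o2 = 43.870 cm gives d_i2 = 8.329 cm.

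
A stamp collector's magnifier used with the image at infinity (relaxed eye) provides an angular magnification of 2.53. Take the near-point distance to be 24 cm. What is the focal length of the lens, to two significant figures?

9.5 cm

For the image at infinity, M = D/f.
f = D/M = 24/2.53 = 9.486 cm.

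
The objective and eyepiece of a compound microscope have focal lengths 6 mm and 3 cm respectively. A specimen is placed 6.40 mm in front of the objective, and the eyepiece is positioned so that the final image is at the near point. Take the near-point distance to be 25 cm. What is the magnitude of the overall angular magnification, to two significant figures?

140

Convert to cm: f_obj = 6 mm = 0.6 cm; d_o = 6.40 mm = 0.64 cm.
Objective: 1/d_i = 1/f_obj - 1/d_o = 1/0.6 - 1/0.64 = 0.10417 cm^-1, so d_i = 9.600 cm.
m_obj = -d_i/d_o = -9.600/0.64 = -15.000.
Eyepiece angular magnification (image at near point): M_eye = 1 + D/f_e = 1 + 25/3 = 9.333.
Overall M = m_obj x M_eye = (-15.000)(9.333) = -140.00.
|M| = 140.00.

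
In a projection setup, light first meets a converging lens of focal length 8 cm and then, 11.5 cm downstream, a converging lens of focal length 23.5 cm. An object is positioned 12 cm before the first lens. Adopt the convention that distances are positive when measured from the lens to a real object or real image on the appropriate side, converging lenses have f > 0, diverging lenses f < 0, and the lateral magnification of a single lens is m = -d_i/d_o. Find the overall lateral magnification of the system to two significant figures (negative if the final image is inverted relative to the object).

-1.3

Applying the thin-lens equation to the first lens, 1/8 = 1/12 + 1/d_i1, which gives d_i1 = 24.000 cm.
Its lateral magnification is m_1 = -d_i1/d_o1 = -(24.000)/12 = -2.0000.
This image would form 24.000 cm past lens 1, i.e. 12.500 cm beyond lens 2, so it is a virtual object for lens 2: d_o2 = 11.5 - 24.000 = -12.500 cm.
Applying the thin-lens equation again with f_2 = 23.5 cm and d_o2 = -12.500 cm gives d_i2 = 8.160 cm.
m_2 = -(8.160)/(-12.500) = 0.6528.
Overall magnification: m = m_1 m_2 = -1.3056.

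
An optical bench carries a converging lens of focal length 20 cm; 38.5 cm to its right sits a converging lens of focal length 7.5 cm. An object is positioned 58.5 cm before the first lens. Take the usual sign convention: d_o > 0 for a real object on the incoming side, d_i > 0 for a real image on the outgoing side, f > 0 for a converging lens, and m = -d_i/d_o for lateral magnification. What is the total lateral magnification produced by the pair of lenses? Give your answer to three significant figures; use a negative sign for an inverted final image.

6.38

First lens: d_i1 = 1/(1/20 - 1/58.5) = 30.390 cm.
m_1 = -(30.390)/58.5 = -0.5195.
The intermediate image is 30.390 cm to the right of lens 1, so d_o2 = L - d_i1 = 38.5 - 30.390 = 8.110 cm.
Second lens: d_i2 = 1/(1/7.5 - 1/(8.110)) = 99.654 cm.
m_2 = -(99.654)/(8.110) = -12.2872.
The system's lateral magnification is m_1 m_2 = (-0.5195)(-12.2872) = 6.3830.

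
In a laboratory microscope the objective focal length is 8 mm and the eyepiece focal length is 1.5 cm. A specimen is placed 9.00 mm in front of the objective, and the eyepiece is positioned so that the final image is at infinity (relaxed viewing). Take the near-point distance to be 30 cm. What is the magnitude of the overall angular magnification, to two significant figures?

Convert to cm: f_obj = 8 mm = 0.8 cm; d_o = 9.00 mm = 0.90 cm.
Objective: 1/d_i = 1/f_obj - 1/d_o = 1/0.8 - 1/0.90 = 0.13889 cm^-1, so d_i = 7.200 cm.
m_obj = -d_i/d_o = -7.200/0.90 = -8.000.
Eyepiece angular magnification (image at infinity): M_eye = D/f_e = 30/1.5 = 20.000.
Overall M = m_obj x M_eye = (-8.000)(20.000) = -160.00.
|M| = 160.00.

160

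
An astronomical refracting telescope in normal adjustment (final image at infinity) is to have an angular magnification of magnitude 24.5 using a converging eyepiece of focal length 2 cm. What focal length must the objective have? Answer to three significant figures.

|M| = f_obj/|f_eye|, so f_obj = |M| x |f_eye| = 24.5 x 2 = 49.000 cm.

49.0 cm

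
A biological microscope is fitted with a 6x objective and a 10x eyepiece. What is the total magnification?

60

The overall magnification of a compound microscope is the product of the objective and eyepiece magnifications:
M = M_obj x M_eye = 6 x 10 = 60.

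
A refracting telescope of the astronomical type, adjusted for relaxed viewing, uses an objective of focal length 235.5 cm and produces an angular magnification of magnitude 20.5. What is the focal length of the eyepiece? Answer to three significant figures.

|M| = f_obj/f_eye, so f_eye = f_obj/|M| = 235.5/20.5 = 11.488 cm.

11.5 cm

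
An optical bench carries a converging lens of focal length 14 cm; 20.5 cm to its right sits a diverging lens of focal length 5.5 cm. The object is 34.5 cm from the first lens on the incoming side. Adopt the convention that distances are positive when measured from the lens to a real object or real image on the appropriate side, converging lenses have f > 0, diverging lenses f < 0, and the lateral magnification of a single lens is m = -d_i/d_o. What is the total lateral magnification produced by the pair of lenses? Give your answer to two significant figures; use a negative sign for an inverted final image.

-1.5

Applying the thin-lens equation to the first lens, 1/14 = 1/34.5 + 1/d_i1, which gives d_i1 = 23.561 cm.
Its lateral magnification is m_1 = -d_i1/d_o1 = -(23.561)/34.5 = -0.6829.
Since 23.561 cm > 20.5 cm, the first image lies past the second lens and serves as a virtual object: d_o2 = L - d_i1 = -3.061 cm.
Applying the thin-lens equation again with f_2 = -5.5 cm and d_o2 = -3.061 cm gives d_i2 = 6.903 cm.
m_2 = -(6.903)/(-3.061) = 2.2550.
The system's lateral magnification is m_1 m_2 = (-0.6829)(2.2550) = -1.5400.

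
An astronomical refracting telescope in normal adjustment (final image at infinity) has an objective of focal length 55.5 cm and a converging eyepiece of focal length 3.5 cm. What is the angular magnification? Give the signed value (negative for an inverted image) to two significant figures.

M = -f_obj/f_eye = -55.5/(3.5) = -15.857.

-16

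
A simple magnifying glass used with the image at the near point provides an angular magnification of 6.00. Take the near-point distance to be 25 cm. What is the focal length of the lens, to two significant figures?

For the image at the near point, M = 1 + D/f.
f = D/(M - 1) = 25/(6.0 - 1) = 5.000 cm.

5.0 cm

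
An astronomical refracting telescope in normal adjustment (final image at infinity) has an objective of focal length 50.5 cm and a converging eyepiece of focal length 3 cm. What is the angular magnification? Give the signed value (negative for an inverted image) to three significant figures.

M = -f_obj/f_eye = -50.5/(3) = -16.833.

-16.8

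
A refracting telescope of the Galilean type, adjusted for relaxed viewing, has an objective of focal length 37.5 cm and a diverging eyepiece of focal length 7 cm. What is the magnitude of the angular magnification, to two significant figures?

|M| = f_obj/|f_eye| = 37.5/7 = 5.357.

5.4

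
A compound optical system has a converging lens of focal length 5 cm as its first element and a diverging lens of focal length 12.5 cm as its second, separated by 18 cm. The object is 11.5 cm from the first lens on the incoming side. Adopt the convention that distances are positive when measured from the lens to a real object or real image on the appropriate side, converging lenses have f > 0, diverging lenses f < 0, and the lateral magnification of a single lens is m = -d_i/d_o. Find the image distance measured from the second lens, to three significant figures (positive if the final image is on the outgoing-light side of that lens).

Lens 1: 1/d_i1 = 1/f_1 - 1/d_o1 = 1/5 - 1/11.5 = 0.11304 cm^-1, so d_i1 = 8.846 cm.
Object distance for lens 2: d_o2 = 18 - 8.846 = 9.154 cm.
Lens 2: 1/d_i2 = 1/f_2 - 1/d_o2 = 1/(-12.5) - 1/(9.154) = -0.18924 cm^-1, so d_i2 = -5.284 cm.

-5.28 cm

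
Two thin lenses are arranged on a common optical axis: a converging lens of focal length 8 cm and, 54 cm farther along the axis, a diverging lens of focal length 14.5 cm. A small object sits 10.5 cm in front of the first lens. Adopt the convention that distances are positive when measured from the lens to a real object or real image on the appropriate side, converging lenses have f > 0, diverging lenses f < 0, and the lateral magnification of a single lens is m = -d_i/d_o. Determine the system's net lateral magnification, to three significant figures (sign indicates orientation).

Lens 1: 1/d_i1 = 1/f_1 - 1/d_o1 = 1/8 - 1/10.5 = 0.02976 cm^-1, so d_i1 = 33.600 cm.
m_1 = -(33.600)/10.5 = -3.2000.
The intermediate image is 33.600 cm to the right of lens 1, so d_o2 = L - d_i1 = 54 - 33.600 = 20.400 cm.
Lens 2: 1/d_i2 = 1/f_2 - 1/d_o2 = 1/(-14.5) - 1/(20.400) = -0.11799 cm^-1, so d_i2 = -8.476 cm.
m_2 = -(-8.476)/(20.400) = 0.4155.
Total m = m_1 x m_2 = (-3.2000)(0.4155) = -1.3295.

-1.33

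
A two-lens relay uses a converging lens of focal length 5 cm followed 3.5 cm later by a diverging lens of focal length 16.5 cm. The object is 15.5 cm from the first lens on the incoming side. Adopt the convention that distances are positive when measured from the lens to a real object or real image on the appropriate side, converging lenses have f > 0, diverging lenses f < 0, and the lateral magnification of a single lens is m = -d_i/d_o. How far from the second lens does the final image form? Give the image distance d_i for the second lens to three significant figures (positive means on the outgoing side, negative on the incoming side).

Applying the thin-lens equation to the first lens, 1/5 = 1/15.5 + 1/d_i1, which gives d_i1 = 7.381 cm.
This image would form 7.381 cm past lens 1, i.e. 3.881 cm beyond lens 2, so it is a virtual object for lens 2: d_o2 = 3.5 - 7.381 = -3.881 cm.
Applying the thin-lens equation again with f_2 = -16.5 cm and d_o2 = -3.881 cm gives d_i2 = 5.075 cm.

5.07 cm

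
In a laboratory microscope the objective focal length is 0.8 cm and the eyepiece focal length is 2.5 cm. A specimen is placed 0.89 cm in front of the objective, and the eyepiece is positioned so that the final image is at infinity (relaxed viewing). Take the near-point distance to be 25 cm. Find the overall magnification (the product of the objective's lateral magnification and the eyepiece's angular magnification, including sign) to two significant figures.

Objective: 1/d_i = 1/f_obj - 1/d_o = 1/0.8 - 1/0.89 = 0.12640 cm^-1, so d_i = 7.911 cm.
m_obj = -d_i/d_o = -7.911/0.89 = -8.889.
Eyepiece angular magnification (image at infinity): M_eye = D/f_e = 25/2.5 = 10.000.
Overall M = m_obj x M_eye = (-8.889)(10.000) = -88.89.

-89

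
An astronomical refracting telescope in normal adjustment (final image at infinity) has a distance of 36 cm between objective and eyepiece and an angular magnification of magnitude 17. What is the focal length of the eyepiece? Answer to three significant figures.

In normal adjustment the tube length equals f_obj + f_eye and |M| = f_obj/f_eye.
So f_obj = 17 f_eye and 17 f_eye + f_eye = 36 cm, giving f_eye = 36/18 = 2.000 cm and f_obj = 34.000 cm.

2.00 cm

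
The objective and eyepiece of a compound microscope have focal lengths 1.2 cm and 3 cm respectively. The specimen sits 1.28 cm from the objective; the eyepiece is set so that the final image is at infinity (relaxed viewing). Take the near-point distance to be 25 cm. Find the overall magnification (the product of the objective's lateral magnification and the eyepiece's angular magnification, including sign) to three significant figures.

Objective: 1/d_i = 1/f_obj - 1/d_o = 1/1.2 - 1/1.28 = 0.05208 cm^-1, so d_i = 19.200 cm.
m_obj = -d_i/d_o = -19.200/1.28 = -15.000.
Eyepiece angular magnification (image at infinity): M_eye = D/f_e = 25/3 = 8.333.
Overall M = m_obj x M_eye = (-15.000)(8.333) = -125.00.

-125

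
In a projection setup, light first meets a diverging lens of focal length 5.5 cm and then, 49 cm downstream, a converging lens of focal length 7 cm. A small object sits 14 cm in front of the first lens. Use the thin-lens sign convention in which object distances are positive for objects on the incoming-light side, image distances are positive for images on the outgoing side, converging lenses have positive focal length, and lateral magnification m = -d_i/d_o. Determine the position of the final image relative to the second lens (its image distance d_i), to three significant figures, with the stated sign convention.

8.07 cm

First lens: d_i1 = 1/(1/(-5.5) - 1/14) = -3.949 cm.
The intermediate image is virtual, 3.949 cm to the left of lens 1, so d_o2 = L - d_i1 = 49 - (-3.949) = 52.949 cm.
Second lens: d_i2 = 1/(1/7 - 1/(52.949)) = 8.066 cm.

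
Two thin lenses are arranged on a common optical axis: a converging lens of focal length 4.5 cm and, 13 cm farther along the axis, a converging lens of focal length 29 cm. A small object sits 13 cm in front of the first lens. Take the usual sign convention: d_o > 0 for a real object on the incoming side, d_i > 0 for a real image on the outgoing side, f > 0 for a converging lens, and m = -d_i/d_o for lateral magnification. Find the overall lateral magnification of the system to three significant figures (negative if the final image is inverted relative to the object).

-0.671

Lens 1: 1/d_i1 = 1/f_1 - 1/d_o1 = 1/4.5 - 1/13 = 0.14530 cm^-1, so d_i1 = 6.882 cm.
m_1 = -(6.882)/13 = -0.5294.
That image sits 6.118 cm in front of the second lens, so d_o2 = 6.118 cm.
Lens 2: 1/d_i2 = 1/f_2 - 1/d_o2 = 1/29 - 1/(6.118) = -0.12898 cm^-1, so d_i2 = -7.753 cm.
m_2 = -(-7.753)/(6.118) = 1.2674.
The system's lateral magnification is m_1 m_2 = (-0.5294)(1.2674) = -0.6710.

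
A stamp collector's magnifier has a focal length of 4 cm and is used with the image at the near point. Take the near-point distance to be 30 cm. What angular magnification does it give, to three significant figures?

M = 1 + D/f = 1 + 30/4 = 8.500.

8.50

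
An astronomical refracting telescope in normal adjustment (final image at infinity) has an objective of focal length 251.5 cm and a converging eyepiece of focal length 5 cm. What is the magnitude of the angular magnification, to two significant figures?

|M| = f_obj/|f_eye| = 251.5/5 = 50.300.

50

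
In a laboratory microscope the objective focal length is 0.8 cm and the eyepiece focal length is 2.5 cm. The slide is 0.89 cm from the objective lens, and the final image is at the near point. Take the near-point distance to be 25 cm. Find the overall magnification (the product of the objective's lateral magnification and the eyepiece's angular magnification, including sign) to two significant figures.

Objective: 1/d_i = 1/f_obj - 1/d_o = 1/0.8 - 1/0.89 = 0.12640 cm^-1, so d_i = 7.911 cm.
m_obj = -d_i/d_o = -7.911/0.89 = -8.889.
Eyepiece angular magnification (image at near point): M_eye = 1 + D/f_e = 1 + 25/2.5 = 11.000.
Overall M = m_obj x M_eye = (-8.889)(11.000) = -97.78.

-98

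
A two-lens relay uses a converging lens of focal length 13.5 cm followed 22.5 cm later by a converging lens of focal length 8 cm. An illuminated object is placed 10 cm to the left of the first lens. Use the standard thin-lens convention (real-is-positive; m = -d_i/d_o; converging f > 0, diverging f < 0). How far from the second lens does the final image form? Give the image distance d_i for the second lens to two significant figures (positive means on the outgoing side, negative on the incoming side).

9.2 cm

Lens 1: 1/d_i1 = 1/f_1 - 1/d_o1 = 1/13.5 - 1/10 = -0.02593 cm^-1, so d_i1 = -38.571 cm.
The intermediate image is virtual, 38.571 cm to the left of lens 1, so d_o2 = L - d_i1 = 22.5 - (-38.571) = 61.071 cm.
Lens 2: 1/d_i2 = 1/f_2 - 1/d_o2 = 1/8 - 1/(61.071) = 0.10863 cm^-1, so d_i2 = 9.206 cm.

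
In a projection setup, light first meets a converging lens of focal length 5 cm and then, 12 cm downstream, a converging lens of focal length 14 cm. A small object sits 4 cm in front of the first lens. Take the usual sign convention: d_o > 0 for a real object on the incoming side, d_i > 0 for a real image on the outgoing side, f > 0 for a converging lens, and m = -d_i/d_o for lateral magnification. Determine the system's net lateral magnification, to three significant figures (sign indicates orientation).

-3.89

First lens: d_i1 = 1/(1/5 - 1/4) = -20.000 cm.
m_1 = -(-20.000)/4 = 5.0000.
The intermediate image is virtual, 20.000 cm to the left of lens 1, so d_o2 = L - d_i1 = 12 - (-20.000) = 32.000 cm.
Second lens: d_i2 = 1/(1/14 - 1/(32.000)) = 24.889 cm.
m_2 = -(24.889)/(32.000) = -0.7778.
Overall magnification: m = m_1 m_2 = -3.8889.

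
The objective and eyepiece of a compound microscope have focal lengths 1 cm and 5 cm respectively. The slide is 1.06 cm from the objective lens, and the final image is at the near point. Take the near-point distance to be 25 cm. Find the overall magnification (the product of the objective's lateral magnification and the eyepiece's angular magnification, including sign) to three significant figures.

Objective: 1/d_i = 1/f_obj - 1/d_o = 1/1 - 1/1.06 = 0.05660 cm^-1, so d_i = 17.667 cm.
m_obj = -d_i/d_o = -17.667/1.06 = -16.667.
Eyepiece angular magnification (image at near point): M_eye = 1 + D/f_e = 1 + 25/5 = 6.000.
Overall M = m_obj x M_eye = (-16.667)(6.000) = -100.00.

-100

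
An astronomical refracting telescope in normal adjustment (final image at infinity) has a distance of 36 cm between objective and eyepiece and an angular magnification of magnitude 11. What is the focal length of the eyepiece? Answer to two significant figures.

In normal adjustment the tube length equals f_obj + f_eye and |M| = f_obj/f_eye.
So f_obj = 11 f_eye and 11 f_eye + f_eye = 36 cm, giving f_eye = 36/12 = 3.000 cm and f_obj = 33.000 cm.

3.0 cm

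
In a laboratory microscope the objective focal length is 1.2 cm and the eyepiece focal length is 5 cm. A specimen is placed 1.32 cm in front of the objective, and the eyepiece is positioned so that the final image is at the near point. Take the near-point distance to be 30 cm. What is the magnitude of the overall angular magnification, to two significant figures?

70

Objective: 1/d_i = 1/f_obj - 1/d_o = 1/1.2 - 1/1.32 = 0.07576 cm^-1, so d_i = 13.200 cm.
m_obj = -d_i/d_o = -13.200/1.32 = -10.000.
Eyepiece angular magnification (image at near point): M_eye = 1 + D/f_e = 1 + 30/5 = 7.000.
Overall M = m_obj x M_eye = (-10.000)(7.000) = -70.00.
|M| = 70.00.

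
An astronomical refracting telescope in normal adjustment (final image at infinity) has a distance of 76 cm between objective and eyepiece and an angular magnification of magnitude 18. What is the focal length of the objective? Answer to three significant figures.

In normal adjustment the tube length equals f_obj + f_eye and |M| = f_obj/f_eye.
So f_obj = 18 f_eye and 18 f_eye + f_eye = 76 cm, giving f_eye = 76/19 = 4.000 cm and f_obj = 72.000 cm.

72.0 cm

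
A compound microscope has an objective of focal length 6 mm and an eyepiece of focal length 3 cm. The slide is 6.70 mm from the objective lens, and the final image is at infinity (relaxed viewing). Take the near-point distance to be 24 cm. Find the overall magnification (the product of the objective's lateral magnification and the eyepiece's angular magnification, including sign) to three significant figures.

Convert to cm: f_obj = 6 mm = 0.6 cm; d_o = 6.70 mm = 0.67 cm.
Objective: 1/d_i = 1/f_obj - 1/d_o = 1/0.6 - 1/0.67 = 0.17413 cm^-1, so d_i = 5.743 cm.
m_obj = -d_i/d_o = -5.743/0.67 = -8.571.
Eyepiece angular magnification (image at infinity): M_eye = D/f_e = 24/3 = 8.000.
Overall M = m_obj x M_eye = (-8.571)(8.000) = -68.57.

-68.6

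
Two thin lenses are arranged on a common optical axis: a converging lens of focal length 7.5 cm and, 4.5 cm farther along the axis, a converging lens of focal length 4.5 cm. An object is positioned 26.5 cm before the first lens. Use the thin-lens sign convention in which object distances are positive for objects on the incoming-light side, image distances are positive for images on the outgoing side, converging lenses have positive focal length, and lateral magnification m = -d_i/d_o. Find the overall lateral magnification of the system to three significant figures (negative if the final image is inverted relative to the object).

First lens: d_i1 = 1/(1/7.5 - 1/26.5) = 10.461 cm.
m_1 = -(10.461)/26.5 = -0.3947.
This image would form 10.461 cm past lens 1, i.e. 5.961 cm beyond lens 2, so it is a virtual object for lens 2: d_o2 = 4.5 - 10.461 = -5.961 cm.
Second lens: d_i2 = 1/(1/4.5 - 1/(-5.961)) = 2.564 cm.
m_2 = -(2.564)/(-5.961) = 0.4302.
The system's lateral magnification is m_1 m_2 = (-0.3947)(0.4302) = -0.1698.

-0.170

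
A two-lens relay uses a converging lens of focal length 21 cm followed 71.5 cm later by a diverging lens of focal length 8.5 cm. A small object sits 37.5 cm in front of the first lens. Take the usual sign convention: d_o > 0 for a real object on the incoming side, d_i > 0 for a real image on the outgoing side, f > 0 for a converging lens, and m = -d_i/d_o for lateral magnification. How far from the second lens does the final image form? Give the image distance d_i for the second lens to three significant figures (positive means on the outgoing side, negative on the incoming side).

First lens: d_i1 = 1/(1/21 - 1/37.5) = 47.727 cm.
The intermediate image is 47.727 cm to the right of lens 1, so d_o2 = L - d_i1 = 71.5 - 47.727 = 23.773 cm.
Second lens: d_i2 = 1/(1/(-8.5) - 1/(23.773)) = -6.261 cm.

-6.26 cm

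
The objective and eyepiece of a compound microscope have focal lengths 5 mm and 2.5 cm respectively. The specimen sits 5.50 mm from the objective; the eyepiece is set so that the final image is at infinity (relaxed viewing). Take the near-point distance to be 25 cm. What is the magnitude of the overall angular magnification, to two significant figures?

Convert to cm: f_obj = 5 mm = 0.5 cm; d_o = 5.50 mm = 0.55 cm.
Objective: 1/d_i = 1/f_obj - 1/d_o = 1/0.5 - 1/0.55 = 0.18182 cm^-1, so d_i = 5.500 cm.
m_obj = -d_i/d_o = -5.500/0.55 = -10.000.
Eyepiece angular magnification (image at infinity): M_eye = D/f_e = 25/2.5 = 10.000.
Overall M = m_obj x M_eye = (-10.000)(10.000) = -100.00.
|M| = 100.00.

100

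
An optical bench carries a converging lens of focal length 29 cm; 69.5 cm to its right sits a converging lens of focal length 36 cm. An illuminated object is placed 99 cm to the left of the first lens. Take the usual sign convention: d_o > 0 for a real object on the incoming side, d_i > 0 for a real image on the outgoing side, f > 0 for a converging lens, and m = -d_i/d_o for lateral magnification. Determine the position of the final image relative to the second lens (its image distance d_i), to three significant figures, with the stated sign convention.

Applying the thin-lens equation to the first lens, 1/29 = 1/99 + 1/d_i1, which gives d_i1 = 41.014 cm.
That image sits 28.486 cm in front of the second lens, so d_o2 = 28.486 cm.
Applying the thin-lens equation again with f_2 = 36 cm and d_o2 = 28.486 cm gives d_i2 = -136.471 cm.

-136 cm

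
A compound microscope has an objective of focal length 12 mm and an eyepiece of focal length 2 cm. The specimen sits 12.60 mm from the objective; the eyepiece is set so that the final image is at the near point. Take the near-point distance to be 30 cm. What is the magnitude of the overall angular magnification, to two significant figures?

Convert to cm: f_obj = 12 mm = 1.2 cm; d_o = 12.60 mm = 1.26 cm.
Objective: 1/d_i = 1/f_obj - 1/d_o = 1/1.2 - 1/1.26 = 0.03968 cm^-1, so d_i = 25.200 cm.
m_obj = -d_i/d_o = -25.200/1.26 = -20.000.
Eyepiece angular magnification (image at near point): M_eye = 1 + D/f_e = 1 + 30/2 = 16.000.
Overall M = m_obj x M_eye = (-20.000)(16.000) = -320.00.
|M| = 320.00.

320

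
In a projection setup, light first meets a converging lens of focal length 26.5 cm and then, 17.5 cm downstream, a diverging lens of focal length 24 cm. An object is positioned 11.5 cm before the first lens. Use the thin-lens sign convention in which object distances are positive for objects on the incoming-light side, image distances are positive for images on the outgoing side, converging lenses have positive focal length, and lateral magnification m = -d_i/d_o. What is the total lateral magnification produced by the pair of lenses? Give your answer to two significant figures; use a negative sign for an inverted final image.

First lens: d_i1 = 1/(1/26.5 - 1/11.5) = -20.317 cm.
m_1 = -(-20.317)/11.5 = 1.7667.
The intermediate image is virtual, 20.317 cm to the left of lens 1, so d_o2 = L - d_i1 = 17.5 - (-20.317) = 37.817 cm.
Second lens: d_i2 = 1/(1/(-24) - 1/(37.817)) = -14.682 cm.
m_2 = -(-14.682)/(37.817) = 0.3882.
Overall magnification: m = m_1 m_2 = 0.6859.

0.69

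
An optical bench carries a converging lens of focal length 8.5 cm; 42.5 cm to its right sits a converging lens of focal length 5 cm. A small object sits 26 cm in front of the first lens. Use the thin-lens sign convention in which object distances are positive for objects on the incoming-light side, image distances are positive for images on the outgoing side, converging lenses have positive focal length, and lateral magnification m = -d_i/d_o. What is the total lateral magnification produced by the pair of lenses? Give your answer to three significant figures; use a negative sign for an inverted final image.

Applying the thin-lens equation to the first lens, 1/8.5 = 1/26 + 1/d_i1, which gives d_i1 = 12.629 cm.
Its lateral magnification is m_1 = -d_i1/d_o1 = -(12.629)/26 = -0.4857.
That image sits 29.871 cm in front of the second lens, so d_o2 = 29.871 cm.
Applying the thin-lens equation again with f_2 = 5 cm and d_o2 = 29.871 cm gives d_i2 = 6.005 cm.
m_2 = -(6.005)/(29.871) = -0.2010.
Total m = m_1 x m_2 = (-0.4857)(-0.2010) = 0.0976.

0.0976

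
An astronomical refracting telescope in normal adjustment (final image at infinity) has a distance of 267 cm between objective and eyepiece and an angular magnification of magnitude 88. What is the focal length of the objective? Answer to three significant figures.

In normal adjustment the tube length equals f_obj + f_eye and |M| = f_obj/f_eye.
So f_obj = 88 f_eye and 88 f_eye + f_eye = 267 cm, giving f_eye = 267/89 = 3.000 cm and f_obj = 264.000 cm.

264 cm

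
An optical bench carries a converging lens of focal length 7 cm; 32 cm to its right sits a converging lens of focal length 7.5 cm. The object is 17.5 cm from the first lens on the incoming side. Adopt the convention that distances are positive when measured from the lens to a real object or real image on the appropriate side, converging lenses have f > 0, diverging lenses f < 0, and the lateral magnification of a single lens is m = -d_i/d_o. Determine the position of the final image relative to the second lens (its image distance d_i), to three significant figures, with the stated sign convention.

11.9 cm

Applying the thin-lens equation to the first lens, 1/7 = 1/17.5 + 1/d_i1, which gives d_i1 = 11.667 cm.
That image sits 20.333 cm in front of the second lens, so d_o2 = 20.333 cm.
Applying the thin-lens equation again with f_2 = 7.5 cm and d_o2 = 20.333 cm gives d_i2 = 11.883 cm.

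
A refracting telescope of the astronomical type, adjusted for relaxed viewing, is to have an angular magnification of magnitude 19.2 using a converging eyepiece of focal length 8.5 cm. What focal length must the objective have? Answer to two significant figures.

160 cm

|M| = f_obj/|f_eye|, so f_obj = |M| x |f_eye| = 19.2 x 8.5 = 163.200 cm.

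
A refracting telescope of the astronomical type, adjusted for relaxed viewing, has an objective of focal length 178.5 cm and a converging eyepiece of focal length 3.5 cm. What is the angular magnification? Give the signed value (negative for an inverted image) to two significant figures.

-51

M = -f_obj/f_eye = -178.5/(3.5) = -51.000.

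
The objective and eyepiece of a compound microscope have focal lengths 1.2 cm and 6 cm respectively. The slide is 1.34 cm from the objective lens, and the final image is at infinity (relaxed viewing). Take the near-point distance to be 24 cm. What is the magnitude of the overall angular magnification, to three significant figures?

Objective: 1/d_i = 1/f_obj - 1/d_o = 1/1.2 - 1/1.34 = 0.08706 cm^-1, so d_i = 11.486 cm.
m_obj = -d_i/d_o = -11.486/1.34 = -8.571.
Eyepiece angular magnification (image at infinity): M_eye = D/f_e = 24/6 = 4.000.
Overall M = m_obj x M_eye = (-8.571)(4.000) = -34.29.
|M| = 34.29.

34.3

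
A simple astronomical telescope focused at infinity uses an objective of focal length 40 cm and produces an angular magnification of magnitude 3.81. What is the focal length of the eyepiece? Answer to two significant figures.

|M| = f_obj/f_eye, so f_eye = f_obj/|M| = 40/3.81 = 10.499 cm.

10 cm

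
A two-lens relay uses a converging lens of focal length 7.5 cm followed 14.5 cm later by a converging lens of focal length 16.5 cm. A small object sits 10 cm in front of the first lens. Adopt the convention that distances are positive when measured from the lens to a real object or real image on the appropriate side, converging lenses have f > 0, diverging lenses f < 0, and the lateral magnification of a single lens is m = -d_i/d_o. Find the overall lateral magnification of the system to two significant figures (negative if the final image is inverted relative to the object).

Lens 1: 1/d_i1 = 1/f_1 - 1/d_o1 = 1/7.5 - 1/10 = 0.03333 cm^-1, so d_i1 = 30.000 cm.
m_1 = -(30.000)/10 = -3.0000.
Since 30.000 cm > 14.5 cm, the first image lies past the second lens and serves as a virtual object: d_o2 = L - d_i1 = -15.500 cm.
Lens 2: 1/d_i2 = 1/f_2 - 1/d_o2 = 1/16.5 - 1/(-15.500) = 0.12512 cm^-1, so d_i2 = 7.992 cm.
m_2 = -(7.992)/(-15.500) = 0.5156.
Overall magnification: m = m_1 m_2 = -1.5469.

-1.5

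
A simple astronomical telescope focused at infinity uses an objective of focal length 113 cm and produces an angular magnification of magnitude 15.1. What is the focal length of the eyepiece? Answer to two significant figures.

7.5 cm

|M| = f_obj/f_eye, so f_eye = f_obj/|M| = 113/15.1 = 7.483 cm.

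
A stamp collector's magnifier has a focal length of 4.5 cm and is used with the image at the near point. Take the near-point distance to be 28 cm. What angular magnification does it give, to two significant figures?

7.2

M = 1 + D/f = 1 + 28/4.5 = 7.222.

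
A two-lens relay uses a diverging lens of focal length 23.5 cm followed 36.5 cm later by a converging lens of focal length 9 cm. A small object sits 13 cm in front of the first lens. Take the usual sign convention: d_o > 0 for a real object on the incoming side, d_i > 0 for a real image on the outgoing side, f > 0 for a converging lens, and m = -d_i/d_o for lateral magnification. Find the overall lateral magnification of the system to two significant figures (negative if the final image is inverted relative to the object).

-0.16

Applying the thin-lens equation to the first lens, 1/(-23.5) = 1/13 + 1/d_i1, which gives d_i1 = -8.370 cm.
Its lateral magnification is m_1 = -d_i1/d_o1 = -(-8.370)/13 = 0.6438.
With d_i1 < 0 the first image is virtual and lies on the object side; the object distance for lens 2 is d_o2 = 36.5 - (-8.370) = 44.870 cm.
Applying the thin-lens equation again with f_2 = 9 cm and d_o2 = 44.870 cm gives d_i2 = 11.258 cm.
m_2 = -(11.258)/(44.870) = -0.2509.
The system's lateral magnification is m_1 m_2 = (0.6438)(-0.2509) = -0.1615.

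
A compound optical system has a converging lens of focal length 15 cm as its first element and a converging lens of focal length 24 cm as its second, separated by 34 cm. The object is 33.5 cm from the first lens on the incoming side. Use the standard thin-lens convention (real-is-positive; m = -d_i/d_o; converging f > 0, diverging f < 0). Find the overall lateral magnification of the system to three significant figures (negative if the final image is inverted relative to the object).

-1.13

Applying the thin-lens equation to the first lens, 1/15 = 1/33.5 + 1/d_i1, which gives d_i1 = 27.162 cm.
Its lateral magnification is m_1 = -d_i1/d_o1 = -(27.162)/33.5 = -0.8108.
That image sits 6.838 cm in front of the second lens, so d_o2 = 6.838 cm.
Applying the thin-lens equation again with f_2 = 24 cm and d_o2 = 6.838 cm gives d_i2 = -9.562 cm.
m_2 = -(-9.562)/(6.838) = 1.3984.
The system's lateral magnification is m_1 m_2 = (-0.8108)(1.3984) = -1.1339.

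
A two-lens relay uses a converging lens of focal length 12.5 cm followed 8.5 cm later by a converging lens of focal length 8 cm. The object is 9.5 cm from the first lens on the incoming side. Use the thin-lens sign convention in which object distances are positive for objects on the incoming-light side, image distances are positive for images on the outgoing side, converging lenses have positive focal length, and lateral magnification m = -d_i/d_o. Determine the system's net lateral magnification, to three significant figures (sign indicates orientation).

First lens: d_i1 = 1/(1/12.5 - 1/9.5) = -39.583 cm.
m_1 = -(-39.583)/9.5 = 4.1667.
The intermediate image is virtual, 39.583 cm to the left of lens 1, so d_o2 = L - d_i1 = 8.5 - (-39.583) = 48.083 cm.
Second lens: d_i2 = 1/(1/8 - 1/(48.083)) = 9.597 cm.
m_2 = -(9.597)/(48.083) = -0.1996.
Overall magnification: m = m_1 m_2 = -0.8316.

-0.832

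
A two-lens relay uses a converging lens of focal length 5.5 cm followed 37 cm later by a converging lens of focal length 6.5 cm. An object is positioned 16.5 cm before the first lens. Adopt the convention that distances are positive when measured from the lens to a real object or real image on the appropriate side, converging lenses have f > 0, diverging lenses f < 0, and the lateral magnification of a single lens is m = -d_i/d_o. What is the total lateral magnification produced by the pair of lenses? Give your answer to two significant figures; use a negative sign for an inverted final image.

0.15

Lens 1: 1/d_i1 = 1/f_1 - 1/d_o1 = 1/5.5 - 1/16.5 = 0.12121 cm^-1, so d_i1 = 8.250 cm.
m_1 = -(8.250)/16.5 = -0.5000.
That image sits 28.750 cm in front of the second lens, so d_o2 = 28.750 cm.
Lens 2: 1/d_i2 = 1/f_2 - 1/d_o2 = 1/6.5 - 1/(28.750) = 0.11906 cm^-1, so d_i2 = 8.399 cm.
m_2 = -(8.399)/(28.750) = -0.2921.
Total m = m_1 x m_2 = (-0.5000)(-0.2921) = 0.1461.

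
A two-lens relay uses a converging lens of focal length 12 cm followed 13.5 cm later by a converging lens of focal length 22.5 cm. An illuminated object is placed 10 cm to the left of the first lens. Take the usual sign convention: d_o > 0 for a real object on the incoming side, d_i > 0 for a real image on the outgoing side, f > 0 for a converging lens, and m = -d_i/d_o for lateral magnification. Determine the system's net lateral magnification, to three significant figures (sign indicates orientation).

Lens 1: 1/d_i1 = 1/f_1 - 1/d_o1 = 1/12 - 1/10 = -0.01667 cm^-1, so d_i1 = -60.000 cm.
m_1 = -(-60.000)/10 = 6.0000.
With d_i1 < 0 the first image is virtual and lies on the object side; the object distance for lens 2 is d_o2 = 13.5 - (-60.000) = 73.500 cm.
Lens 2: 1/d_i2 = 1/f_2 - 1/d_o2 = 1/22.5 - 1/(73.500) = 0.03084 cm^-1, so d_i2 = 32.426 cm.
m_2 = -(32.426)/(73.500) = -0.4412.
Total m = m_1 x m_2 = (6.0000)(-0.4412) = -2.6471.

-2.65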